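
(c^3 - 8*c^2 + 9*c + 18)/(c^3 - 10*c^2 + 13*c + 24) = (c - 6)/(c - 8)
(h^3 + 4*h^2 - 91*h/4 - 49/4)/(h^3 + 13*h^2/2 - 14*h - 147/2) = (h + 1/2)/(h + 3)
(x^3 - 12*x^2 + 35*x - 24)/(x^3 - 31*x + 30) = (x^2 - 11*x + 24)/(x^2 + x - 30)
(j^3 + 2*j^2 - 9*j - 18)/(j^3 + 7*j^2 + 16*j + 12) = (j - 3)/(j + 2)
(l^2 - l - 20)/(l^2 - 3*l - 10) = (l + 4)/(l + 2)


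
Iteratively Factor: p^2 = (p)*(p)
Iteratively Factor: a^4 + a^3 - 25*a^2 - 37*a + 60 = (a - 5)*(a^3 + 6*a^2 + 5*a - 12) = (a - 5)*(a + 4)*(a^2 + 2*a - 3) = (a - 5)*(a - 1)*(a + 4)*(a + 3)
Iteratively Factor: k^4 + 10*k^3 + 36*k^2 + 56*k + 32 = (k + 2)*(k^3 + 8*k^2 + 20*k + 16) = (k + 2)^2*(k^2 + 6*k + 8) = (k + 2)^2*(k + 4)*(k + 2)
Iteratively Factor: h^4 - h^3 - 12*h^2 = (h)*(h^3 - h^2 - 12*h) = h^2*(h^2 - h - 12) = h^2*(h - 4)*(h + 3)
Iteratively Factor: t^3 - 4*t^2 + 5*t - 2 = (t - 1)*(t^2 - 3*t + 2) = (t - 2)*(t - 1)*(t - 1)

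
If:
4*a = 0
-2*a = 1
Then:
No Solution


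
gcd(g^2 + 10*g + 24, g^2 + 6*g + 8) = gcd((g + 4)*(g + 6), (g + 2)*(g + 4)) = g + 4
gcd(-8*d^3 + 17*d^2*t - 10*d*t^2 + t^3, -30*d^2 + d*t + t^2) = 1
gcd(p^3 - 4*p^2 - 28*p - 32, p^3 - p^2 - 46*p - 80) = p^2 - 6*p - 16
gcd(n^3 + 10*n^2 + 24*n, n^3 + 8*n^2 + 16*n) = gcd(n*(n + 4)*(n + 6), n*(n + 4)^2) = n^2 + 4*n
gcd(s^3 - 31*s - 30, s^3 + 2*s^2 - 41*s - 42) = s^2 - 5*s - 6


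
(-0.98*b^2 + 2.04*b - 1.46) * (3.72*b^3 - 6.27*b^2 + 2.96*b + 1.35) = -3.6456*b^5 + 13.7334*b^4 - 21.1228*b^3 + 13.8696*b^2 - 1.5676*b - 1.971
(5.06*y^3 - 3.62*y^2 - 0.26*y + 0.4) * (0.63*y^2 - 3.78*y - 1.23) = 3.1878*y^5 - 21.4074*y^4 + 7.296*y^3 + 5.6874*y^2 - 1.1922*y - 0.492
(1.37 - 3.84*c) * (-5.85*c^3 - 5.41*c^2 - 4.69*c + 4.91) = 22.464*c^4 + 12.7599*c^3 + 10.5979*c^2 - 25.2797*c + 6.7267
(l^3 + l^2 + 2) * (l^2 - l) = l^5 - l^3 + 2*l^2 - 2*l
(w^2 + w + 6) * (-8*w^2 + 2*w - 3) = -8*w^4 - 6*w^3 - 49*w^2 + 9*w - 18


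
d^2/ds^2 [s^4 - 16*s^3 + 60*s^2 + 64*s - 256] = 12*s^2 - 96*s + 120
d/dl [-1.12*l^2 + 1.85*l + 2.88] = 1.85 - 2.24*l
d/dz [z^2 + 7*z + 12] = 2*z + 7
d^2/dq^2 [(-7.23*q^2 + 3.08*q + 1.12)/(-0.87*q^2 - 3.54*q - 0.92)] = (-7.105427357601e-15*q^4 - 49.1964120000001*q^3 - 39.80772*q^2 - 5.90486399999999*q + 6.022944)/(0.658503*q^6 + 8.038278*q^5 + 34.79652*q^4 + 61.36236*q^3 + 36.79632*q^2 + 8.988768*q + 0.778688)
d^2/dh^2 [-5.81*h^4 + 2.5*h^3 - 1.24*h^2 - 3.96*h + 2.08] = -69.72*h^2 + 15.0*h - 2.48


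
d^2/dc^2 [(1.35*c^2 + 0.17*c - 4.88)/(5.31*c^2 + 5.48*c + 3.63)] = (-68.980086*c^3 - 981.711738*c^2 - 871.67367*c - 76.1555620000001)/(149.721291*c^6 + 463.543884*c^5 + 785.439801*c^4 + 798.338456*c^3 + 536.939073*c^2 + 216.628236*c + 47.832147)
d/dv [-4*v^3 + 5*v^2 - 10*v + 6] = -12*v^2 + 10*v - 10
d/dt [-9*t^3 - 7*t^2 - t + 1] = -27*t^2 - 14*t - 1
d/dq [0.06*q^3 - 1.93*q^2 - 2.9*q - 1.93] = 0.18*q^2 - 3.86*q - 2.9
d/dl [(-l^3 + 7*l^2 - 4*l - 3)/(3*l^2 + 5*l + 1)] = (-3*l^4 - 10*l^3 + 44*l^2 + 32*l + 11)/(9*l^4 + 30*l^3 + 31*l^2 + 10*l + 1)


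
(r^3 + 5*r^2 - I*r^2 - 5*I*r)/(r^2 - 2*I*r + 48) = r*(r^2 + r*(5 - I) - 5*I)/(r^2 - 2*I*r + 48)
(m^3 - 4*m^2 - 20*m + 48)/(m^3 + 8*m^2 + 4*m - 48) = (m - 6)/(m + 6)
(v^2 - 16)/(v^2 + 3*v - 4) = (v - 4)/(v - 1)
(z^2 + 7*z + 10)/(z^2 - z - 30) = (z + 2)/(z - 6)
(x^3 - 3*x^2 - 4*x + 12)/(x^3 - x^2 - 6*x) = (x - 2)/x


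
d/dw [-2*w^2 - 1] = -4*w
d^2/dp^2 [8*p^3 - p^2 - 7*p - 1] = 48*p - 2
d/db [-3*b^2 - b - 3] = -6*b - 1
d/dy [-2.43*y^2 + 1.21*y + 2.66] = 1.21 - 4.86*y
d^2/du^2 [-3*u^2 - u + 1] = -6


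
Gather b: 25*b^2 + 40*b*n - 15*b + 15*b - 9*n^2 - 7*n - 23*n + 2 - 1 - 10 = 25*b^2 + 40*b*n - 9*n^2 - 30*n - 9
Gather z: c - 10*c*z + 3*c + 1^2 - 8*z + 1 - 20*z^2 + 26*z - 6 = 4*c - 20*z^2 + z*(18 - 10*c) - 4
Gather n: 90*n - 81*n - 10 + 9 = 9*n - 1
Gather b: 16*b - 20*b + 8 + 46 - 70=-4*b - 16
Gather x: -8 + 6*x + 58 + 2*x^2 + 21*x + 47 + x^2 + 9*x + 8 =3*x^2 + 36*x + 105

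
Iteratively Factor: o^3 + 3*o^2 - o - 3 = (o + 3)*(o^2 - 1) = (o - 1)*(o + 3)*(o + 1)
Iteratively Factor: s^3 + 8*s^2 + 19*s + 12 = (s + 3)*(s^2 + 5*s + 4) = (s + 1)*(s + 3)*(s + 4)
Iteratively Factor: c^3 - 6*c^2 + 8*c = (c - 4)*(c^2 - 2*c) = (c - 4)*(c - 2)*(c)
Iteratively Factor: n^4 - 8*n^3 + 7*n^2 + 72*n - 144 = (n - 4)*(n^3 - 4*n^2 - 9*n + 36) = (n - 4)*(n + 3)*(n^2 - 7*n + 12) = (n - 4)*(n - 3)*(n + 3)*(n - 4)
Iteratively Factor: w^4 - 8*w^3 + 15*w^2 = (w - 3)*(w^3 - 5*w^2) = (w - 5)*(w - 3)*(w^2) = w*(w - 5)*(w - 3)*(w)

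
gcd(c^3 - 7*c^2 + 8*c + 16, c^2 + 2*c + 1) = c + 1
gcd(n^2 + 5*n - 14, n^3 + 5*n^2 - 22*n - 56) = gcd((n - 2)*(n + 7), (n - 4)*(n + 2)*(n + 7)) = n + 7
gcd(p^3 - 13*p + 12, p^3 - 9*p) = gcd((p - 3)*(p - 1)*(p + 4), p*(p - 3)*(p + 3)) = p - 3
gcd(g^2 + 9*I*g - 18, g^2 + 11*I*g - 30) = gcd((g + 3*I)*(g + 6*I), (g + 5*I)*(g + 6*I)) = g + 6*I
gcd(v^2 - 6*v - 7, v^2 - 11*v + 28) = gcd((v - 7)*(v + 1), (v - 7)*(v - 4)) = v - 7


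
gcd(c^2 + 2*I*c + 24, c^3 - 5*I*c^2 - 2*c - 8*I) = c - 4*I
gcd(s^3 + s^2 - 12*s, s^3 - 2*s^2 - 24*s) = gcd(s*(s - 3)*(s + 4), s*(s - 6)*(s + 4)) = s^2 + 4*s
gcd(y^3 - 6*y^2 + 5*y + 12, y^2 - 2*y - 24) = 1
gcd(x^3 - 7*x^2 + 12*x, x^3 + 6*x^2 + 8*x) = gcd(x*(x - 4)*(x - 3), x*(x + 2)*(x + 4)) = x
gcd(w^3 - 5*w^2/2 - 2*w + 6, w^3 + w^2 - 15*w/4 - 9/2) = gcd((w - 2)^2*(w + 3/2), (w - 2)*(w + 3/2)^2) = w^2 - w/2 - 3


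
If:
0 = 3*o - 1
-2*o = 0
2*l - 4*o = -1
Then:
No Solution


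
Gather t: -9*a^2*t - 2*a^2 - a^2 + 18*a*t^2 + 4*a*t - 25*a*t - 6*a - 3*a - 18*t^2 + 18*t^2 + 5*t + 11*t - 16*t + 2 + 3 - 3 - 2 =-3*a^2 + 18*a*t^2 - 9*a + t*(-9*a^2 - 21*a)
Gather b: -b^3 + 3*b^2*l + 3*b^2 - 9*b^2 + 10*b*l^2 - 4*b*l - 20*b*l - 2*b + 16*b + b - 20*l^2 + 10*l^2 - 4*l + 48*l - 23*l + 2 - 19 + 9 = -b^3 + b^2*(3*l - 6) + b*(10*l^2 - 24*l + 15) - 10*l^2 + 21*l - 8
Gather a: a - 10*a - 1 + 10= 9 - 9*a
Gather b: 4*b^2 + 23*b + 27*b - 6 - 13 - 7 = 4*b^2 + 50*b - 26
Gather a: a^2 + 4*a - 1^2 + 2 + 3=a^2 + 4*a + 4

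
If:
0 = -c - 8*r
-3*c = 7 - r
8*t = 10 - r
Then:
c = -56/25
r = 7/25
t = 243/200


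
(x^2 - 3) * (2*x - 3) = 2*x^3 - 3*x^2 - 6*x + 9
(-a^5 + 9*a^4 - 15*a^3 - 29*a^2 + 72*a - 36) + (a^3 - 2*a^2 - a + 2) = -a^5 + 9*a^4 - 14*a^3 - 31*a^2 + 71*a - 34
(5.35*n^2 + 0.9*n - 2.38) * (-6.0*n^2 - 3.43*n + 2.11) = -32.1*n^4 - 23.7505*n^3 + 22.4815*n^2 + 10.0624*n - 5.0218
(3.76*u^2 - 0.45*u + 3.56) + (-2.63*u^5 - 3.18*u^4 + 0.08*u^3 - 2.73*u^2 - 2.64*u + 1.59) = -2.63*u^5 - 3.18*u^4 + 0.08*u^3 + 1.03*u^2 - 3.09*u + 5.15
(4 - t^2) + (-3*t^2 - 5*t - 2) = -4*t^2 - 5*t + 2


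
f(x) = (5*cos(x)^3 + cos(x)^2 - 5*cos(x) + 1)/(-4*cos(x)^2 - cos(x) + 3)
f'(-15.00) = -4.03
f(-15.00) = 2.19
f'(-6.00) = 0.44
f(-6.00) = -0.94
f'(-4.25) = 1.96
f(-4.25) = 1.13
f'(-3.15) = 1923158.70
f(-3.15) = 8085.68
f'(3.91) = -3.39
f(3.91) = 1.97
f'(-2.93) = -120.90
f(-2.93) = 14.09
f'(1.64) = 1.59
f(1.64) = 0.44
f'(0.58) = 1.55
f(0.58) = -0.70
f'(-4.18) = 2.10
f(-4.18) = 1.27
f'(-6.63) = -0.56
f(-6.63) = -0.91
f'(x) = (-8*sin(x)*cos(x) - sin(x))*(5*cos(x)^3 + cos(x)^2 - 5*cos(x) + 1)/(-4*cos(x)^2 - cos(x) + 3)^2 + (-15*sin(x)*cos(x)^2 - 2*sin(x)*cos(x) + 5*sin(x))/(-4*cos(x)^2 - cos(x) + 3)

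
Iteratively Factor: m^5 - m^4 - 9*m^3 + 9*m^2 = (m)*(m^4 - m^3 - 9*m^2 + 9*m) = m^2*(m^3 - m^2 - 9*m + 9) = m^2*(m - 1)*(m^2 - 9) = m^2*(m - 1)*(m + 3)*(m - 3)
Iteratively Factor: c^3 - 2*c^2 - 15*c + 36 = (c - 3)*(c^2 + c - 12) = (c - 3)^2*(c + 4)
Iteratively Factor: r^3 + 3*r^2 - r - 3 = (r + 1)*(r^2 + 2*r - 3) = (r + 1)*(r + 3)*(r - 1)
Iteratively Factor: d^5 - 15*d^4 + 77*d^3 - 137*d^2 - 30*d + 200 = (d - 5)*(d^4 - 10*d^3 + 27*d^2 - 2*d - 40) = (d - 5)^2*(d^3 - 5*d^2 + 2*d + 8) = (d - 5)^2*(d - 4)*(d^2 - d - 2) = (d - 5)^2*(d - 4)*(d - 2)*(d + 1)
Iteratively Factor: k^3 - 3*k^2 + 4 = (k + 1)*(k^2 - 4*k + 4) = (k - 2)*(k + 1)*(k - 2)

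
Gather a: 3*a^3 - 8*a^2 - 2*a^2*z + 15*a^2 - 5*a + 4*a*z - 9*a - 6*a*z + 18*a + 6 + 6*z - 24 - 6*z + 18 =3*a^3 + a^2*(7 - 2*z) + a*(4 - 2*z)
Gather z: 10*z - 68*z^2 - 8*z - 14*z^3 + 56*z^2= -14*z^3 - 12*z^2 + 2*z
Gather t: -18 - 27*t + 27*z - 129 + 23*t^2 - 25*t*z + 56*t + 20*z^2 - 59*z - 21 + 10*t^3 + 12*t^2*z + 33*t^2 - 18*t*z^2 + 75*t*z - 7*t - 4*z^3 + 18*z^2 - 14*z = 10*t^3 + t^2*(12*z + 56) + t*(-18*z^2 + 50*z + 22) - 4*z^3 + 38*z^2 - 46*z - 168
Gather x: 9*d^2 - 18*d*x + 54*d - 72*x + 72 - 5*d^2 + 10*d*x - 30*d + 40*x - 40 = 4*d^2 + 24*d + x*(-8*d - 32) + 32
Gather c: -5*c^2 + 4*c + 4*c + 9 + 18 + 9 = -5*c^2 + 8*c + 36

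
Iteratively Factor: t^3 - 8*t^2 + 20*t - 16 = (t - 2)*(t^2 - 6*t + 8) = (t - 2)^2*(t - 4)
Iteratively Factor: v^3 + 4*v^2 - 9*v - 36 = (v - 3)*(v^2 + 7*v + 12) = (v - 3)*(v + 3)*(v + 4)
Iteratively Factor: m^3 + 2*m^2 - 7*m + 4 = (m - 1)*(m^2 + 3*m - 4) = (m - 1)^2*(m + 4)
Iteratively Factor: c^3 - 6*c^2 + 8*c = (c)*(c^2 - 6*c + 8) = c*(c - 4)*(c - 2)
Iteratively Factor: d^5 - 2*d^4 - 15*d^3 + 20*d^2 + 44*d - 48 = (d - 4)*(d^4 + 2*d^3 - 7*d^2 - 8*d + 12) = (d - 4)*(d - 1)*(d^3 + 3*d^2 - 4*d - 12) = (d - 4)*(d - 2)*(d - 1)*(d^2 + 5*d + 6) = (d - 4)*(d - 2)*(d - 1)*(d + 2)*(d + 3)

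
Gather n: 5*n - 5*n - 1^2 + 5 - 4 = 0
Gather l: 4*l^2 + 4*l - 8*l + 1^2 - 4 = 4*l^2 - 4*l - 3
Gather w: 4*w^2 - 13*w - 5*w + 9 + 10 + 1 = 4*w^2 - 18*w + 20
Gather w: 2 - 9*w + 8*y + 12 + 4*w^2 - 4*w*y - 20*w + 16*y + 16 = 4*w^2 + w*(-4*y - 29) + 24*y + 30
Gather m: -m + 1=1 - m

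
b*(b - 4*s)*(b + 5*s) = b^3 + b^2*s - 20*b*s^2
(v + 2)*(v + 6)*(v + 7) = v^3 + 15*v^2 + 68*v + 84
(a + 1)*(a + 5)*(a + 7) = a^3 + 13*a^2 + 47*a + 35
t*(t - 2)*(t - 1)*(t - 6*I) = t^4 - 3*t^3 - 6*I*t^3 + 2*t^2 + 18*I*t^2 - 12*I*t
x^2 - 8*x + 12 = (x - 6)*(x - 2)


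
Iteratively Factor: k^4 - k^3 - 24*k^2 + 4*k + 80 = (k - 2)*(k^3 + k^2 - 22*k - 40) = (k - 5)*(k - 2)*(k^2 + 6*k + 8) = (k - 5)*(k - 2)*(k + 4)*(k + 2)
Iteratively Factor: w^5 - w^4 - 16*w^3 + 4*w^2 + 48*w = (w)*(w^4 - w^3 - 16*w^2 + 4*w + 48) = w*(w + 3)*(w^3 - 4*w^2 - 4*w + 16) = w*(w - 4)*(w + 3)*(w^2 - 4) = w*(w - 4)*(w + 2)*(w + 3)*(w - 2)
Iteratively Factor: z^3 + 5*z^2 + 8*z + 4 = (z + 2)*(z^2 + 3*z + 2) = (z + 2)^2*(z + 1)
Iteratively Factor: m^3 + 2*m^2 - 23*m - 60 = (m + 4)*(m^2 - 2*m - 15) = (m + 3)*(m + 4)*(m - 5)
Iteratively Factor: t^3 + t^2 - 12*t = (t + 4)*(t^2 - 3*t) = t*(t + 4)*(t - 3)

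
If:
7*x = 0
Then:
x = 0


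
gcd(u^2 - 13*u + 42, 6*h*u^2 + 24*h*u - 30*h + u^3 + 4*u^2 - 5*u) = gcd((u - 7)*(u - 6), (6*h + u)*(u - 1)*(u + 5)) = 1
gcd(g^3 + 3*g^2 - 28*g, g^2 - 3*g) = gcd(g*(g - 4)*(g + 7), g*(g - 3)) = g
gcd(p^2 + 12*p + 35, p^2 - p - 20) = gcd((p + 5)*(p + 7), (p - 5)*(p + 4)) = 1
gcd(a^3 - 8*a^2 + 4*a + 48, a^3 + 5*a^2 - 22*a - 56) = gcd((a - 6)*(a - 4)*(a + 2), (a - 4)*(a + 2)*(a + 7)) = a^2 - 2*a - 8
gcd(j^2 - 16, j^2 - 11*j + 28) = j - 4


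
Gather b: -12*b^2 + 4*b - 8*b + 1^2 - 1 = -12*b^2 - 4*b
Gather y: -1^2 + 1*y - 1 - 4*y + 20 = 18 - 3*y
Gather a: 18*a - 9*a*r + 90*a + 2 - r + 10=a*(108 - 9*r) - r + 12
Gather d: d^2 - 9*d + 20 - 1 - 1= d^2 - 9*d + 18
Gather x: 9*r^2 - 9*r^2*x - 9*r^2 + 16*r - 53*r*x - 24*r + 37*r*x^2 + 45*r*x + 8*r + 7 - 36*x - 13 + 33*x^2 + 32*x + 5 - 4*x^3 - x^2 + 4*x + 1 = -4*x^3 + x^2*(37*r + 32) + x*(-9*r^2 - 8*r)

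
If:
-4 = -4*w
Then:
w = 1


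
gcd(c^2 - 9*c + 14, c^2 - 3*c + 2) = c - 2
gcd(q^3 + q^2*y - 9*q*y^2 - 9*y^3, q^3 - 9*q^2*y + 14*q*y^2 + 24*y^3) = q + y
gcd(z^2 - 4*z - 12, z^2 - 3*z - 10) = z + 2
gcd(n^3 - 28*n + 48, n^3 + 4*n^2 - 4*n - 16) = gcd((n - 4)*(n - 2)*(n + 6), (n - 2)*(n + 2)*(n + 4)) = n - 2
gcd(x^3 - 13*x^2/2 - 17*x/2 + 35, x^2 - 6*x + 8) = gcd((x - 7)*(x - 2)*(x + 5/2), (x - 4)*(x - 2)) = x - 2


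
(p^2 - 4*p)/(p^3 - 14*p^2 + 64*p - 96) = p/(p^2 - 10*p + 24)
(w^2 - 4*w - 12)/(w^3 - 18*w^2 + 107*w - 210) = (w + 2)/(w^2 - 12*w + 35)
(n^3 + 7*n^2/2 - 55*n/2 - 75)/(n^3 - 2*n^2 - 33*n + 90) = (n + 5/2)/(n - 3)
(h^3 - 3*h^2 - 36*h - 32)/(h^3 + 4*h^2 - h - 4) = (h - 8)/(h - 1)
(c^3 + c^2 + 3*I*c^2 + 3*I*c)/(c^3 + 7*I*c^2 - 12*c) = (c + 1)/(c + 4*I)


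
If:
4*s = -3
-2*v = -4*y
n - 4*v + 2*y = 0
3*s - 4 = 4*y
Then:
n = -75/8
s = -3/4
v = -25/8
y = -25/16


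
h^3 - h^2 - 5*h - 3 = (h - 3)*(h + 1)^2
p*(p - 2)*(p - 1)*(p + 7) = p^4 + 4*p^3 - 19*p^2 + 14*p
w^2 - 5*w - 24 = (w - 8)*(w + 3)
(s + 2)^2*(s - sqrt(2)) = s^3 - sqrt(2)*s^2 + 4*s^2 - 4*sqrt(2)*s + 4*s - 4*sqrt(2)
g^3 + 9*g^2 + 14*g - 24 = (g - 1)*(g + 4)*(g + 6)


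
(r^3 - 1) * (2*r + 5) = 2*r^4 + 5*r^3 - 2*r - 5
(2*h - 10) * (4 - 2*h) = -4*h^2 + 28*h - 40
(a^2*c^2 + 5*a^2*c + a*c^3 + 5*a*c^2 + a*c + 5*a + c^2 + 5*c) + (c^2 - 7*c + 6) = a^2*c^2 + 5*a^2*c + a*c^3 + 5*a*c^2 + a*c + 5*a + 2*c^2 - 2*c + 6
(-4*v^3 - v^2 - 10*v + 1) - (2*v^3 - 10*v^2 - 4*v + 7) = -6*v^3 + 9*v^2 - 6*v - 6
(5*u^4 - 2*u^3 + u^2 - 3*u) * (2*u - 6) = 10*u^5 - 34*u^4 + 14*u^3 - 12*u^2 + 18*u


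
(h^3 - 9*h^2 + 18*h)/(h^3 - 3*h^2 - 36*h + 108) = h/(h + 6)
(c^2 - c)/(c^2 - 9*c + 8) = c/(c - 8)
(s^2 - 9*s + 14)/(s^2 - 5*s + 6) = (s - 7)/(s - 3)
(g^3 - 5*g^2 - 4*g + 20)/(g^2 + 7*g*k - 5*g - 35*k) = (g^2 - 4)/(g + 7*k)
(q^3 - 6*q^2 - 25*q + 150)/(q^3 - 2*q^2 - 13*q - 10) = (q^2 - q - 30)/(q^2 + 3*q + 2)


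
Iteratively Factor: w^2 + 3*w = (w)*(w + 3)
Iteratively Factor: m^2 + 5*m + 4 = (m + 1)*(m + 4)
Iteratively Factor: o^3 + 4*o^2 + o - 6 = (o + 2)*(o^2 + 2*o - 3) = (o + 2)*(o + 3)*(o - 1)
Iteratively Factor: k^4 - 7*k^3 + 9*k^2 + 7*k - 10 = (k + 1)*(k^3 - 8*k^2 + 17*k - 10) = (k - 2)*(k + 1)*(k^2 - 6*k + 5) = (k - 5)*(k - 2)*(k + 1)*(k - 1)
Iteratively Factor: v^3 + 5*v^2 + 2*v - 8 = (v + 2)*(v^2 + 3*v - 4) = (v + 2)*(v + 4)*(v - 1)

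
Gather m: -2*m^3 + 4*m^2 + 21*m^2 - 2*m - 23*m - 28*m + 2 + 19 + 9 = -2*m^3 + 25*m^2 - 53*m + 30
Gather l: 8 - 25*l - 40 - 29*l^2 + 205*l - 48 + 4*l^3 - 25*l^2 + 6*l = 4*l^3 - 54*l^2 + 186*l - 80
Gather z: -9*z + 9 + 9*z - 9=0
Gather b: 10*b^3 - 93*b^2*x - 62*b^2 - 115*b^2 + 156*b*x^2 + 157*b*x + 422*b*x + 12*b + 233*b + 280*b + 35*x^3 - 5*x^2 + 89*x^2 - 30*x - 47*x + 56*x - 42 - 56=10*b^3 + b^2*(-93*x - 177) + b*(156*x^2 + 579*x + 525) + 35*x^3 + 84*x^2 - 21*x - 98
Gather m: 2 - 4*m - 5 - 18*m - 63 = -22*m - 66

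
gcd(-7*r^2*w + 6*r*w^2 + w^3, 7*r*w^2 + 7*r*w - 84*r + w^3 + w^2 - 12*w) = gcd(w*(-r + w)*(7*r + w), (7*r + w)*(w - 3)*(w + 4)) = 7*r + w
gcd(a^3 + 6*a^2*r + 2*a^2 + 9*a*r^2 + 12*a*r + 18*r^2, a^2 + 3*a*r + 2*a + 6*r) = a^2 + 3*a*r + 2*a + 6*r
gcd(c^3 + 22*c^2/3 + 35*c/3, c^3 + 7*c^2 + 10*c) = c^2 + 5*c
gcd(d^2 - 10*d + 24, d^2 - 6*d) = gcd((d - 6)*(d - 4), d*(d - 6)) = d - 6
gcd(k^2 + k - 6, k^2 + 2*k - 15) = 1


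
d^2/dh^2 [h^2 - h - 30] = 2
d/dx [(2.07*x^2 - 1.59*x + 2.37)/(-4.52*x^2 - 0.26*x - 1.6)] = (-7.725*x^2 + 14.8008*x + 3.1602)/(20.4304*x^4 + 2.3504*x^3 + 14.5316*x^2 + 0.832*x + 2.56)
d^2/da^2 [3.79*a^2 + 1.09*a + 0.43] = 7.58000000000000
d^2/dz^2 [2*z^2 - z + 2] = 4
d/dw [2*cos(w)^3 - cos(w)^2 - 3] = 2*(1 - 3*cos(w))*sin(w)*cos(w)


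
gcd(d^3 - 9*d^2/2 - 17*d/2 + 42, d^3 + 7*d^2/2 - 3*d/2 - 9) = d + 3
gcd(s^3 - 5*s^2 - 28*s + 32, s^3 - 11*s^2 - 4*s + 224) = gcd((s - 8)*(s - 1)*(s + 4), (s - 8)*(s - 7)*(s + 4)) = s^2 - 4*s - 32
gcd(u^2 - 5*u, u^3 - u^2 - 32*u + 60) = u - 5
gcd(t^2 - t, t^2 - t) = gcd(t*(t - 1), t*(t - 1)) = t^2 - t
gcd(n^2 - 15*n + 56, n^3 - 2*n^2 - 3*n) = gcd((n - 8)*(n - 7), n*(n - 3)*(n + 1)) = 1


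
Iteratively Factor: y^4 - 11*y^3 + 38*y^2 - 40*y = (y)*(y^3 - 11*y^2 + 38*y - 40) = y*(y - 5)*(y^2 - 6*y + 8) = y*(y - 5)*(y - 2)*(y - 4)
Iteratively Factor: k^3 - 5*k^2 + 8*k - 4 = (k - 2)*(k^2 - 3*k + 2) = (k - 2)*(k - 1)*(k - 2)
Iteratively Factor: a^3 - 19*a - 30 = (a - 5)*(a^2 + 5*a + 6) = (a - 5)*(a + 2)*(a + 3)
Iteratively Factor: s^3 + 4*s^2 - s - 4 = (s + 4)*(s^2 - 1) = (s - 1)*(s + 4)*(s + 1)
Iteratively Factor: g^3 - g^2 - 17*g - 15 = (g - 5)*(g^2 + 4*g + 3) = (g - 5)*(g + 3)*(g + 1)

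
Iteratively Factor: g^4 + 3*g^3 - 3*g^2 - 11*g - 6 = (g + 3)*(g^3 - 3*g - 2) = (g + 1)*(g + 3)*(g^2 - g - 2) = (g - 2)*(g + 1)*(g + 3)*(g + 1)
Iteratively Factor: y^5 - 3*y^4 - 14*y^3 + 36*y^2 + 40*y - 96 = (y - 2)*(y^4 - y^3 - 16*y^2 + 4*y + 48) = (y - 2)^2*(y^3 + y^2 - 14*y - 24) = (y - 2)^2*(y + 2)*(y^2 - y - 12) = (y - 4)*(y - 2)^2*(y + 2)*(y + 3)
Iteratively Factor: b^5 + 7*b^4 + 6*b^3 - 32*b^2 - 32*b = (b + 1)*(b^4 + 6*b^3 - 32*b) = (b - 2)*(b + 1)*(b^3 + 8*b^2 + 16*b) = (b - 2)*(b + 1)*(b + 4)*(b^2 + 4*b) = (b - 2)*(b + 1)*(b + 4)^2*(b)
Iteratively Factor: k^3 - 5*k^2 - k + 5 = (k - 1)*(k^2 - 4*k - 5) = (k - 1)*(k + 1)*(k - 5)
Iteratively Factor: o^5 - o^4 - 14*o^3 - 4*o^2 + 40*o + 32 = (o + 2)*(o^4 - 3*o^3 - 8*o^2 + 12*o + 16) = (o + 2)^2*(o^3 - 5*o^2 + 2*o + 8) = (o - 2)*(o + 2)^2*(o^2 - 3*o - 4) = (o - 4)*(o - 2)*(o + 2)^2*(o + 1)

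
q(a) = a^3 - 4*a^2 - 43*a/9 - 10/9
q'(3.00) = -1.78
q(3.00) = -24.44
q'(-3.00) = 46.22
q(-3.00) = -49.78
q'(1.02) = -9.82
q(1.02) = -9.08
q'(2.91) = -2.65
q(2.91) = -24.24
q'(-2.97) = 45.44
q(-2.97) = -48.40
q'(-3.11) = 49.12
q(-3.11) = -55.02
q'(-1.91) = 21.45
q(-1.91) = -13.55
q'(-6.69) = 183.01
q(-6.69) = -447.59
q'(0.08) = -5.40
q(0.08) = -1.52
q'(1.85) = -9.31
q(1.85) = -17.31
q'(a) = 3*a^2 - 8*a - 43/9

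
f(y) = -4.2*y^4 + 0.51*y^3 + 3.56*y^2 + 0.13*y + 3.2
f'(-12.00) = 29165.41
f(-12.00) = -87458.20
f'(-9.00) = 12307.18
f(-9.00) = -27637.60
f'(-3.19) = 538.34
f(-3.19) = -412.47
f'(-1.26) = 27.19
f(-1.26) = -2.92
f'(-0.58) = -0.21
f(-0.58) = 3.75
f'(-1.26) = 27.19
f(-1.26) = -2.92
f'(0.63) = 1.02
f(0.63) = 4.16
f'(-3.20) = 543.52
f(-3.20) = -417.88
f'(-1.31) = 31.20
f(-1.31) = -4.38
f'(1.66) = -60.68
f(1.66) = -16.33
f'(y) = -16.8*y^3 + 1.53*y^2 + 7.12*y + 0.13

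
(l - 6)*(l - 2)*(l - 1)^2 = l^4 - 10*l^3 + 29*l^2 - 32*l + 12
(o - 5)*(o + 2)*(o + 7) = o^3 + 4*o^2 - 31*o - 70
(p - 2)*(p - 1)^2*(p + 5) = p^4 + p^3 - 15*p^2 + 23*p - 10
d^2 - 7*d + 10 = (d - 5)*(d - 2)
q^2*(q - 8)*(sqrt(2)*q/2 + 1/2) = sqrt(2)*q^4/2 - 4*sqrt(2)*q^3 + q^3/2 - 4*q^2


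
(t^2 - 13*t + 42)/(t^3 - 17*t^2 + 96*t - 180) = (t - 7)/(t^2 - 11*t + 30)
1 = 1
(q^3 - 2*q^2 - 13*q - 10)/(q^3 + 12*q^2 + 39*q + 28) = (q^2 - 3*q - 10)/(q^2 + 11*q + 28)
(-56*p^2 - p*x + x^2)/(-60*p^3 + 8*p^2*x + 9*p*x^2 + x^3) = (-56*p^2 - p*x + x^2)/(-60*p^3 + 8*p^2*x + 9*p*x^2 + x^3)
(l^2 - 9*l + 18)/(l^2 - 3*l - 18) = (l - 3)/(l + 3)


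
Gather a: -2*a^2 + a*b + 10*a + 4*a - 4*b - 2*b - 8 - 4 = -2*a^2 + a*(b + 14) - 6*b - 12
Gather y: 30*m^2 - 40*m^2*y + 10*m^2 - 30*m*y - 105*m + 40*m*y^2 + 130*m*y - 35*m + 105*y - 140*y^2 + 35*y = 40*m^2 - 140*m + y^2*(40*m - 140) + y*(-40*m^2 + 100*m + 140)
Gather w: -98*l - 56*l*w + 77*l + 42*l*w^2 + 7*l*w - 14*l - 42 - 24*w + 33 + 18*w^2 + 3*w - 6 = -35*l + w^2*(42*l + 18) + w*(-49*l - 21) - 15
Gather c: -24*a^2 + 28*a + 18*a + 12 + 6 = -24*a^2 + 46*a + 18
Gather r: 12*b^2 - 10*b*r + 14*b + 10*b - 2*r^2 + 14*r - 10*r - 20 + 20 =12*b^2 + 24*b - 2*r^2 + r*(4 - 10*b)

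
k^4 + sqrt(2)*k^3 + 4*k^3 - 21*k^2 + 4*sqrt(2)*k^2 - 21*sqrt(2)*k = k*(k - 3)*(k + 7)*(k + sqrt(2))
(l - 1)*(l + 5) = l^2 + 4*l - 5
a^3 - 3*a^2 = a^2*(a - 3)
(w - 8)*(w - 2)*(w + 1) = w^3 - 9*w^2 + 6*w + 16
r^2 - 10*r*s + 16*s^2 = (r - 8*s)*(r - 2*s)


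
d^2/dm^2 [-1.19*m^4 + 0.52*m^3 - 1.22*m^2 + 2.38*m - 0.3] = -14.28*m^2 + 3.12*m - 2.44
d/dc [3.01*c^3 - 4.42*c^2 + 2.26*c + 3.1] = 9.03*c^2 - 8.84*c + 2.26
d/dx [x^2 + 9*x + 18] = 2*x + 9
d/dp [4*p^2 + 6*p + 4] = 8*p + 6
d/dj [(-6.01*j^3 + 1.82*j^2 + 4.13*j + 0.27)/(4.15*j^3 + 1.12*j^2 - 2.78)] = (-1.4210854715202e-14*j^5 - 14.2842*j^4 - 34.279*j^3 + 42.1363*j^2 - 10.724*j - 11.4814)/(17.2225*j^6 + 9.296*j^5 + 1.2544*j^4 - 23.074*j^3 - 6.2272*j^2 + 7.7284)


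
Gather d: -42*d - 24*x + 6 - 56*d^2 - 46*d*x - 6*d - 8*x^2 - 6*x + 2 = -56*d^2 + d*(-46*x - 48) - 8*x^2 - 30*x + 8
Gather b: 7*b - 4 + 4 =7*b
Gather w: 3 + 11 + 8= 22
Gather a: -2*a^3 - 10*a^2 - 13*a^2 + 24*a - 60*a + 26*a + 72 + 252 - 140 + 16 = -2*a^3 - 23*a^2 - 10*a + 200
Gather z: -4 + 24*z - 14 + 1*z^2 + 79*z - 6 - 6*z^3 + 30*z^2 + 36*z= -6*z^3 + 31*z^2 + 139*z - 24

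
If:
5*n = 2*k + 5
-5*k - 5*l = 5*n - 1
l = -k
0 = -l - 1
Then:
No Solution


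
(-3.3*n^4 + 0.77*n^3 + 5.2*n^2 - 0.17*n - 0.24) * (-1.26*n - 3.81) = 4.158*n^5 + 11.6028*n^4 - 9.4857*n^3 - 19.5978*n^2 + 0.9501*n + 0.9144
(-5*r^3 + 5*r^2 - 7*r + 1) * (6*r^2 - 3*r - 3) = -30*r^5 + 45*r^4 - 42*r^3 + 12*r^2 + 18*r - 3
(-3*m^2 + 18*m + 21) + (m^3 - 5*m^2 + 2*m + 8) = m^3 - 8*m^2 + 20*m + 29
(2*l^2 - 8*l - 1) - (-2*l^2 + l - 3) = 4*l^2 - 9*l + 2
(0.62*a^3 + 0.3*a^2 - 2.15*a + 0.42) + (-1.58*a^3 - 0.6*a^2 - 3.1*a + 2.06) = -0.96*a^3 - 0.3*a^2 - 5.25*a + 2.48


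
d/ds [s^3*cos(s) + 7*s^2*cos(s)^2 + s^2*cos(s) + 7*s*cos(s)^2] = -s^3*sin(s) - s^2*sin(s) - 7*s^2*sin(2*s) + 3*s^2*cos(s) + 2*s*cos(s) + 7*sqrt(2)*s*cos(2*s + pi/4) + 7*s + 7*cos(2*s)/2 + 7/2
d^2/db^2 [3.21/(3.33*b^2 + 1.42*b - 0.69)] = (-71.190738*b^2 - 30.357612*b + 3.21*(6.66*b + 1.42)*(13.32*b + 2.84) + 14.751234)/(3.33*b^2 + 1.42*b - 0.69)^3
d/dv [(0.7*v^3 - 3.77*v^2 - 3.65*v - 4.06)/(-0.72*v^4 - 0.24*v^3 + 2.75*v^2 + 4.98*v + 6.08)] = (0.504*v^6 - 5.4288*v^5 - 6.8638*v^4 - 6.4728*v^3 + 1.10769999999999*v^2 - 23.5132*v - 1.9732)/(0.5184*v^8 + 0.3456*v^7 - 3.9024*v^6 - 8.4912*v^5 - 3.5831*v^4 + 24.4716*v^3 + 58.2404*v^2 + 60.5568*v + 36.9664)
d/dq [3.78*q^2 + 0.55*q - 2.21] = 7.56*q + 0.55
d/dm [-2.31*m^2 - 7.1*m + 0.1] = -4.62*m - 7.1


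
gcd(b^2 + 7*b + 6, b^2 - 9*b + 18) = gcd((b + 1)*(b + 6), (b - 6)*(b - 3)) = 1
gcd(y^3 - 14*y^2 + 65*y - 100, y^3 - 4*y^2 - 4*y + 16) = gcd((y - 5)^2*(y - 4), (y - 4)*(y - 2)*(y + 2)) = y - 4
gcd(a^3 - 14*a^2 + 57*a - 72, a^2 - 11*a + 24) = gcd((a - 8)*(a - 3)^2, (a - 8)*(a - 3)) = a^2 - 11*a + 24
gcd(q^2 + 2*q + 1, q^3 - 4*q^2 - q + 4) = q + 1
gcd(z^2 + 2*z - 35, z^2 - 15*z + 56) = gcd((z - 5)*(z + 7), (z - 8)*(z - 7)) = 1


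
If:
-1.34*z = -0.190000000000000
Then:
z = 0.14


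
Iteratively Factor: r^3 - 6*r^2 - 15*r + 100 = (r - 5)*(r^2 - r - 20) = (r - 5)^2*(r + 4)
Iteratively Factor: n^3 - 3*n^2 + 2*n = (n - 1)*(n^2 - 2*n) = (n - 2)*(n - 1)*(n)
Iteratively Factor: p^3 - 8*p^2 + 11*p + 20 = (p - 5)*(p^2 - 3*p - 4) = (p - 5)*(p + 1)*(p - 4)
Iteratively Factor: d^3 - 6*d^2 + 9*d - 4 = (d - 1)*(d^2 - 5*d + 4) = (d - 1)^2*(d - 4)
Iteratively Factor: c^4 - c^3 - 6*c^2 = (c)*(c^3 - c^2 - 6*c) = c*(c - 3)*(c^2 + 2*c) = c^2*(c - 3)*(c + 2)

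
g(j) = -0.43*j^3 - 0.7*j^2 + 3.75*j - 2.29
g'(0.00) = 3.75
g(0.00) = -2.29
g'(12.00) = -198.81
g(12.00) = -801.13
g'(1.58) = -1.68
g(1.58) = 0.19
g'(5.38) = -41.12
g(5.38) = -69.34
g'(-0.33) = 4.07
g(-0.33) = -3.59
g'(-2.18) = 0.67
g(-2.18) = -9.34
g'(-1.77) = 2.19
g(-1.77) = -8.74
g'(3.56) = -17.58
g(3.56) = -17.21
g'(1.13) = 0.52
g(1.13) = 0.43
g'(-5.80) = -31.53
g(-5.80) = 36.31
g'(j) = -1.29*j^2 - 1.4*j + 3.75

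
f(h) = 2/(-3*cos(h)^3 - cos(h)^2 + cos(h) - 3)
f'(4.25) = -0.02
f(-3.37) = -0.93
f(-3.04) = -0.98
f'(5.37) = 0.48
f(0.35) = -0.37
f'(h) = 2*(-9*sin(h)*cos(h)^2 - 2*sin(h)*cos(h) + sin(h))/(-3*cos(h)^3 - cos(h)^2 + cos(h) - 3)^2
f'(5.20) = 0.36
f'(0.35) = -0.21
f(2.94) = -0.94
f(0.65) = -0.46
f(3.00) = -0.97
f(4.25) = -0.59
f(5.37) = -0.58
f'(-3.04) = 0.29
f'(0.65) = -0.40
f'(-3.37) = -0.55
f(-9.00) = -0.81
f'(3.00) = -0.39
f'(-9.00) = 0.63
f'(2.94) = -0.51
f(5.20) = -0.65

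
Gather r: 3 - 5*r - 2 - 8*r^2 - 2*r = -8*r^2 - 7*r + 1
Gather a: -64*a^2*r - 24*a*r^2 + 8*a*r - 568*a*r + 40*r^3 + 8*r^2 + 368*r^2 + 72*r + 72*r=-64*a^2*r + a*(-24*r^2 - 560*r) + 40*r^3 + 376*r^2 + 144*r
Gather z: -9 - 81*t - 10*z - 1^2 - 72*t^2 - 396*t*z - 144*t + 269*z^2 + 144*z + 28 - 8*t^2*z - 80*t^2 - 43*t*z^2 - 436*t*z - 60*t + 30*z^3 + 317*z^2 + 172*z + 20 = -152*t^2 - 285*t + 30*z^3 + z^2*(586 - 43*t) + z*(-8*t^2 - 832*t + 306) + 38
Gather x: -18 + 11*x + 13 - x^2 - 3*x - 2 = -x^2 + 8*x - 7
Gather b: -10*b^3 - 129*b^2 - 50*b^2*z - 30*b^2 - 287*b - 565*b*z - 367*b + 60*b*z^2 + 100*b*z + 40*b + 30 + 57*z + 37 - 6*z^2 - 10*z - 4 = -10*b^3 + b^2*(-50*z - 159) + b*(60*z^2 - 465*z - 614) - 6*z^2 + 47*z + 63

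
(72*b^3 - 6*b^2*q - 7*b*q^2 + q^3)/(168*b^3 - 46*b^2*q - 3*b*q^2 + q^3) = (3*b + q)/(7*b + q)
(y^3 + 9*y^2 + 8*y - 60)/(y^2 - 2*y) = y + 11 + 30/y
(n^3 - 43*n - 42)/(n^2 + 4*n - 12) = (n^2 - 6*n - 7)/(n - 2)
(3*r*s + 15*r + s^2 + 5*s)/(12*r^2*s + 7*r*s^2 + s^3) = (s + 5)/(s*(4*r + s))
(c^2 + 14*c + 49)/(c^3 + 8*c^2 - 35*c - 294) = 1/(c - 6)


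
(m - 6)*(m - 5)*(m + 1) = m^3 - 10*m^2 + 19*m + 30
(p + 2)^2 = p^2 + 4*p + 4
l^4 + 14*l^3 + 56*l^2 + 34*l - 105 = (l - 1)*(l + 3)*(l + 5)*(l + 7)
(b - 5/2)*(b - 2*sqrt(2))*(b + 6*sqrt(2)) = b^3 - 5*b^2/2 + 4*sqrt(2)*b^2 - 24*b - 10*sqrt(2)*b + 60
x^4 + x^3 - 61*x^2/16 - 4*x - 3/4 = (x - 2)*(x + 1/4)*(x + 3/4)*(x + 2)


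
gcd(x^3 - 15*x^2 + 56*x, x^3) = x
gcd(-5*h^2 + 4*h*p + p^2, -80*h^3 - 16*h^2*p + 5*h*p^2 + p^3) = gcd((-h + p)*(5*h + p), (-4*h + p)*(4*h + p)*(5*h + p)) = 5*h + p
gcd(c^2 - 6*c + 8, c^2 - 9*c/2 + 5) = c - 2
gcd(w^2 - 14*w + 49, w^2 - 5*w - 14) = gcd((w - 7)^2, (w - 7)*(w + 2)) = w - 7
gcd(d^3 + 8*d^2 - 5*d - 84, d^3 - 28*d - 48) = d + 4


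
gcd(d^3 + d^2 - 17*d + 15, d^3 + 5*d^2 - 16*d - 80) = d + 5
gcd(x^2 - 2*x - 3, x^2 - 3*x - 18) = 1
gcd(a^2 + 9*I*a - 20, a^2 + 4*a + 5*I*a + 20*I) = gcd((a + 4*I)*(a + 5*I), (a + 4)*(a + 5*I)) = a + 5*I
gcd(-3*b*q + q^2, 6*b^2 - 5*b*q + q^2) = -3*b + q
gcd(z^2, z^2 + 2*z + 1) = 1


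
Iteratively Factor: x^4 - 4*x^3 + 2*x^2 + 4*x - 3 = (x - 1)*(x^3 - 3*x^2 - x + 3) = (x - 1)*(x + 1)*(x^2 - 4*x + 3) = (x - 3)*(x - 1)*(x + 1)*(x - 1)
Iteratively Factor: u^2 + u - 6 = (u + 3)*(u - 2)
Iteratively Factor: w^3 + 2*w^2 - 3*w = (w)*(w^2 + 2*w - 3) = w*(w - 1)*(w + 3)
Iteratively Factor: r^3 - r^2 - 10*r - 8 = (r + 2)*(r^2 - 3*r - 4) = (r + 1)*(r + 2)*(r - 4)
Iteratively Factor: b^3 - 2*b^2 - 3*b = (b)*(b^2 - 2*b - 3) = b*(b - 3)*(b + 1)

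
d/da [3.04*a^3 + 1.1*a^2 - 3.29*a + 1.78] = 9.12*a^2 + 2.2*a - 3.29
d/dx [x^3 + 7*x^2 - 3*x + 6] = 3*x^2 + 14*x - 3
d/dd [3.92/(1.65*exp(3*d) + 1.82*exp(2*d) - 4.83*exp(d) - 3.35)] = (-19.404*exp(2*d) - 14.2688*exp(d) + 18.9336)*exp(d)/(1.65*exp(3*d) + 1.82*exp(2*d) - 4.83*exp(d) - 3.35)^2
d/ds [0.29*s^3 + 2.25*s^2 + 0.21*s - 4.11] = 0.87*s^2 + 4.5*s + 0.21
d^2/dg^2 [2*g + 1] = 0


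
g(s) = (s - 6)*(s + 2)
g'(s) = 2*s - 4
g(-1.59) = -3.11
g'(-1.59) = -7.18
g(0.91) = -14.81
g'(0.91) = -2.18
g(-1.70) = -2.31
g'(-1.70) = -7.40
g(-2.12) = 0.97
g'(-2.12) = -8.24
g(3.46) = -13.87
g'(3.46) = 2.92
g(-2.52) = 4.43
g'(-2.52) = -9.04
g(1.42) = -15.66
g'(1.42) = -1.16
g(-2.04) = 0.32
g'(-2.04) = -8.08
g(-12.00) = 180.00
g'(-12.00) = -28.00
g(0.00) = -12.00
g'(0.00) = -4.00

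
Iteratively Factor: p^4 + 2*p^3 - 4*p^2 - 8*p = (p - 2)*(p^3 + 4*p^2 + 4*p) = p*(p - 2)*(p^2 + 4*p + 4) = p*(p - 2)*(p + 2)*(p + 2)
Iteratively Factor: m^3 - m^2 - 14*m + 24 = (m - 2)*(m^2 + m - 12) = (m - 3)*(m - 2)*(m + 4)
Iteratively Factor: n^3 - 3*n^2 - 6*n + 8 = (n + 2)*(n^2 - 5*n + 4) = (n - 4)*(n + 2)*(n - 1)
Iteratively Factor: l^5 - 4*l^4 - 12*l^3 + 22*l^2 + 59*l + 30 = (l + 2)*(l^4 - 6*l^3 + 22*l + 15) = (l + 1)*(l + 2)*(l^3 - 7*l^2 + 7*l + 15) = (l + 1)^2*(l + 2)*(l^2 - 8*l + 15) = (l - 5)*(l + 1)^2*(l + 2)*(l - 3)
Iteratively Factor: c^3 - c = (c + 1)*(c^2 - c) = (c - 1)*(c + 1)*(c)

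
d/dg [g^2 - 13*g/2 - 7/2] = 2*g - 13/2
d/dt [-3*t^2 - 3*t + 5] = -6*t - 3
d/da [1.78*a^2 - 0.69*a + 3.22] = 3.56*a - 0.69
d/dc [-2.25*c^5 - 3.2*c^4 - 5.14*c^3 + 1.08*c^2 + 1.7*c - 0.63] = -11.25*c^4 - 12.8*c^3 - 15.42*c^2 + 2.16*c + 1.7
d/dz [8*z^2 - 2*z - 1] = 16*z - 2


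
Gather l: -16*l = -16*l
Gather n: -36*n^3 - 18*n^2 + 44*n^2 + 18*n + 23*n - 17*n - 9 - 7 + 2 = -36*n^3 + 26*n^2 + 24*n - 14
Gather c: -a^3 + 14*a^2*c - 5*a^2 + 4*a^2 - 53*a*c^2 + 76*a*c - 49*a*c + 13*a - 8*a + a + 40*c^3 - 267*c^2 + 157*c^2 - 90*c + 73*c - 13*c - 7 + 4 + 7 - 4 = -a^3 - a^2 + 6*a + 40*c^3 + c^2*(-53*a - 110) + c*(14*a^2 + 27*a - 30)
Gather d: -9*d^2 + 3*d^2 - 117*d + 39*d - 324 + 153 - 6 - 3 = -6*d^2 - 78*d - 180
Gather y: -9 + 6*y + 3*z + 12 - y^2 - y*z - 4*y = -y^2 + y*(2 - z) + 3*z + 3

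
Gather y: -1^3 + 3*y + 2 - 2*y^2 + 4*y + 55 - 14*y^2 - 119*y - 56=-16*y^2 - 112*y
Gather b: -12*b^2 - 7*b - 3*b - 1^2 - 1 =-12*b^2 - 10*b - 2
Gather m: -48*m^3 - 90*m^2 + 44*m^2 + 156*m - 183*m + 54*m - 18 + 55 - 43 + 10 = -48*m^3 - 46*m^2 + 27*m + 4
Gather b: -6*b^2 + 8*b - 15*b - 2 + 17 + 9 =-6*b^2 - 7*b + 24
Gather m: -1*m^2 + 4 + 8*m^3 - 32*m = 8*m^3 - m^2 - 32*m + 4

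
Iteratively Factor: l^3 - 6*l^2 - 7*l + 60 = (l - 5)*(l^2 - l - 12) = (l - 5)*(l + 3)*(l - 4)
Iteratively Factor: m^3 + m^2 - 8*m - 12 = (m + 2)*(m^2 - m - 6) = (m - 3)*(m + 2)*(m + 2)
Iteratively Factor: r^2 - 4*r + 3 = (r - 1)*(r - 3)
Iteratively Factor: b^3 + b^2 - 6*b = (b + 3)*(b^2 - 2*b) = b*(b + 3)*(b - 2)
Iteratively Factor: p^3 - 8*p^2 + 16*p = (p - 4)*(p^2 - 4*p) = (p - 4)^2*(p)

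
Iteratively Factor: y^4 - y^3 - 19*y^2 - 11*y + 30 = (y - 5)*(y^3 + 4*y^2 + y - 6) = (y - 5)*(y - 1)*(y^2 + 5*y + 6) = (y - 5)*(y - 1)*(y + 2)*(y + 3)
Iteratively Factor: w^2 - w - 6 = (w - 3)*(w + 2)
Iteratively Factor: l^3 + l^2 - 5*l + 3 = (l - 1)*(l^2 + 2*l - 3) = (l - 1)^2*(l + 3)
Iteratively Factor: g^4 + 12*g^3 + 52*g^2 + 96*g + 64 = (g + 4)*(g^3 + 8*g^2 + 20*g + 16) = (g + 4)^2*(g^2 + 4*g + 4) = (g + 2)*(g + 4)^2*(g + 2)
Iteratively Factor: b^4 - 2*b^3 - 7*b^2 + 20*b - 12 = (b - 1)*(b^3 - b^2 - 8*b + 12) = (b - 1)*(b + 3)*(b^2 - 4*b + 4) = (b - 2)*(b - 1)*(b + 3)*(b - 2)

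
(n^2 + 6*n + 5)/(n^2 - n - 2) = (n + 5)/(n - 2)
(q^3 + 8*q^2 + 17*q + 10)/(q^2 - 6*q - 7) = (q^2 + 7*q + 10)/(q - 7)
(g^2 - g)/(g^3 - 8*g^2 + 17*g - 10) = g/(g^2 - 7*g + 10)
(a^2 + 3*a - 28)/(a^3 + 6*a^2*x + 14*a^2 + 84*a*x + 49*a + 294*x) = (a - 4)/(a^2 + 6*a*x + 7*a + 42*x)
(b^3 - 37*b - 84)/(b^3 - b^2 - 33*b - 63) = (b + 4)/(b + 3)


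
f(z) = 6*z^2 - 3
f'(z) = 12*z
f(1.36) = 8.10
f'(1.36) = 16.32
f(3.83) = 85.01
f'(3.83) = 45.96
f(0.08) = -2.96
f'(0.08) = 0.96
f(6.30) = 235.14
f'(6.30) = 75.60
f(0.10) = -2.94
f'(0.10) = 1.20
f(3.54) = 72.19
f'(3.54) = 42.48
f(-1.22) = 5.93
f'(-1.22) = -14.64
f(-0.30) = -2.46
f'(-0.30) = -3.60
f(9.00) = 483.00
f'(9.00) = 108.00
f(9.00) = 483.00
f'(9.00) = 108.00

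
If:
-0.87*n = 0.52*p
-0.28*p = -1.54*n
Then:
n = 0.00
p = 0.00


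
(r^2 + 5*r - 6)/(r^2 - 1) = (r + 6)/(r + 1)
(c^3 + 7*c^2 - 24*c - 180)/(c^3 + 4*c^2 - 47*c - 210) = (c^2 + c - 30)/(c^2 - 2*c - 35)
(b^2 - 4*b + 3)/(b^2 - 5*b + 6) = (b - 1)/(b - 2)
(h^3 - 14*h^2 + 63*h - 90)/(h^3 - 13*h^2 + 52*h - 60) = (h - 3)/(h - 2)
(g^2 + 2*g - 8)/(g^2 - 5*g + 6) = (g + 4)/(g - 3)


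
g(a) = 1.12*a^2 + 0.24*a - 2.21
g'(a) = 2.24*a + 0.24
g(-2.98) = 7.02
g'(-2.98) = -6.44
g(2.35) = 4.54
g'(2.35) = 5.50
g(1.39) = 0.29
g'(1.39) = 3.35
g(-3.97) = 14.49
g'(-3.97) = -8.65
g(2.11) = 3.28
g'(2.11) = 4.97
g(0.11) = -2.17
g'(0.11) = 0.49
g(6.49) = 46.52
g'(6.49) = 14.78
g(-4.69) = 21.30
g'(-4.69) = -10.27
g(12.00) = 161.95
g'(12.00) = 27.12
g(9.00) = 90.67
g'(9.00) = 20.40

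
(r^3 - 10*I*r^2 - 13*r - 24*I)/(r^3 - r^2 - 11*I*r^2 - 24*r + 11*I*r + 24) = (r + I)/(r - 1)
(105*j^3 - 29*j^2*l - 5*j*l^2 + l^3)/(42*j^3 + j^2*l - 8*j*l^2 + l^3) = (5*j + l)/(2*j + l)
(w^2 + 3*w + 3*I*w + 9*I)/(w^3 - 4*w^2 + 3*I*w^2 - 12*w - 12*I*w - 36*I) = (w + 3)/(w^2 - 4*w - 12)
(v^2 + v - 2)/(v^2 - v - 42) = (-v^2 - v + 2)/(-v^2 + v + 42)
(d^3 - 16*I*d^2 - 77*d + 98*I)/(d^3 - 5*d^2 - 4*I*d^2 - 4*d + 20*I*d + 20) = (d^2 - 14*I*d - 49)/(d^2 - d*(5 + 2*I) + 10*I)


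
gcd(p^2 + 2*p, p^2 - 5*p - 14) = p + 2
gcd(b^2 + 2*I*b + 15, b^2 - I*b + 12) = 1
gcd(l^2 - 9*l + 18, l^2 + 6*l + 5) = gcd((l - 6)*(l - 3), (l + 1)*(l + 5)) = 1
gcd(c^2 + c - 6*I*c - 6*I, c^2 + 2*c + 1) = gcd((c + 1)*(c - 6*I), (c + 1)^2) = c + 1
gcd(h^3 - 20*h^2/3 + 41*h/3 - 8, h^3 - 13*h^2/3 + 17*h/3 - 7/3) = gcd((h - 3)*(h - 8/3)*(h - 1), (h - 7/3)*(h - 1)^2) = h - 1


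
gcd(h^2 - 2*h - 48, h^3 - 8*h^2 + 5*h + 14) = 1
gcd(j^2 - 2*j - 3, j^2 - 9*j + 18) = j - 3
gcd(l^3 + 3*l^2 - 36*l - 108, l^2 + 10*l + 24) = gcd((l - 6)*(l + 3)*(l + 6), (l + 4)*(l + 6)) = l + 6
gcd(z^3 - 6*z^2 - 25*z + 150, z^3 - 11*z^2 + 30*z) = z^2 - 11*z + 30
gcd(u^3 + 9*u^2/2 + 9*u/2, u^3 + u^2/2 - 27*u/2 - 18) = u^2 + 9*u/2 + 9/2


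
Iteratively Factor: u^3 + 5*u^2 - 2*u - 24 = (u + 4)*(u^2 + u - 6) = (u - 2)*(u + 4)*(u + 3)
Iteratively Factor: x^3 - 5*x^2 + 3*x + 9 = (x + 1)*(x^2 - 6*x + 9) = (x - 3)*(x + 1)*(x - 3)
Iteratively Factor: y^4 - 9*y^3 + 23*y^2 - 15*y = (y - 3)*(y^3 - 6*y^2 + 5*y) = (y - 5)*(y - 3)*(y^2 - y) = y*(y - 5)*(y - 3)*(y - 1)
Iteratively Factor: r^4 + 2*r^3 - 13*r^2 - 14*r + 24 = (r - 3)*(r^3 + 5*r^2 + 2*r - 8) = (r - 3)*(r + 2)*(r^2 + 3*r - 4) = (r - 3)*(r + 2)*(r + 4)*(r - 1)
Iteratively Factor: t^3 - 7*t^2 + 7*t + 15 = (t + 1)*(t^2 - 8*t + 15) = (t - 3)*(t + 1)*(t - 5)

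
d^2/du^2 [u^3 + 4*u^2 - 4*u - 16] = 6*u + 8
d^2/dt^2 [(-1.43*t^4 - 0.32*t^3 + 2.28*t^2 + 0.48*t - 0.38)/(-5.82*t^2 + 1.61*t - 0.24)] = (96.8750640000001*t^6 - 80.396316*t^5 + 34.2247619999999*t^4 - 83.321456*t^3 + 96.583824*t^2 - 17.23068*t + 0.274828)/(197.137368*t^6 - 163.603692*t^5 + 69.646194*t^4 - 17.666369*t^3 + 2.872008*t^2 - 0.278208*t + 0.013824)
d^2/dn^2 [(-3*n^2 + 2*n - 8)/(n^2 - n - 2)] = 2*(-n^3 - 42*n^2 + 36*n - 40)/(n^6 - 3*n^5 - 3*n^4 + 11*n^3 + 6*n^2 - 12*n - 8)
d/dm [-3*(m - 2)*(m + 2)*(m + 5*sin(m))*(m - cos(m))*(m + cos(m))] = -15*m^4*cos(m) - 15*m^4 - 60*m^3*sin(m) - 3*m^3*sin(2*m) + 255*m^2*cos(m)/4 + 9*m^2*cos(2*m)/2 + 45*m^2*cos(3*m)/4 + 81*m^2/2 + 255*m*sin(m)/2 + 12*m*sin(2*m) + 15*m*sin(3*m)/2 - 15*cos(m) - 6*cos(2*m) - 45*cos(3*m) - 6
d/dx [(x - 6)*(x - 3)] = 2*x - 9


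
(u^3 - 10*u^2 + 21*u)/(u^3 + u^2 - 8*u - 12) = u*(u - 7)/(u^2 + 4*u + 4)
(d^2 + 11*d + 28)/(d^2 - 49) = (d + 4)/(d - 7)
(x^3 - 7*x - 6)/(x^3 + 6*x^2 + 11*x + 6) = (x - 3)/(x + 3)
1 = 1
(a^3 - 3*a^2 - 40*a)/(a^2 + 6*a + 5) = a*(a - 8)/(a + 1)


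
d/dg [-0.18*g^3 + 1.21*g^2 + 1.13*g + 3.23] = -0.54*g^2 + 2.42*g + 1.13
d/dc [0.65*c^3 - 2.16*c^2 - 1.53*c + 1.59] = 1.95*c^2 - 4.32*c - 1.53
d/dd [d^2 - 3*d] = 2*d - 3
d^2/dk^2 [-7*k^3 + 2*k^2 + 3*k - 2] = 4 - 42*k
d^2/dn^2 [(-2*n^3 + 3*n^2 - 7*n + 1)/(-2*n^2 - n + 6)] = 2*(60*n^3 - 156*n^2 + 462*n - 79)/(8*n^6 + 12*n^5 - 66*n^4 - 71*n^3 + 198*n^2 + 108*n - 216)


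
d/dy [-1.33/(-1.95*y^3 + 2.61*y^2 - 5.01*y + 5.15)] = (-7.7805*y^2 + 6.9426*y - 6.6633)/(1.95*y^3 - 2.61*y^2 + 5.01*y - 5.15)^2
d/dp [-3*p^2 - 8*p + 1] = -6*p - 8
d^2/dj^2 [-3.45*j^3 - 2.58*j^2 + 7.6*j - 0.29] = -20.7*j - 5.16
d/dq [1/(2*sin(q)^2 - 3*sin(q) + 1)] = (3 - 4*sin(q))*cos(q)/(2*sin(q)^2 - 3*sin(q) + 1)^2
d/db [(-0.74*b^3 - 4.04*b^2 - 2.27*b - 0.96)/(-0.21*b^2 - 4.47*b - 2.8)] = (0.1554*b^4 + 6.6156*b^3 + 23.7981*b^2 + 22.2208*b + 2.0648)/(0.0441*b^4 + 1.8774*b^3 + 21.1569*b^2 + 25.032*b + 7.84)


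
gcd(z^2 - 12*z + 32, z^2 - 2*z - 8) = z - 4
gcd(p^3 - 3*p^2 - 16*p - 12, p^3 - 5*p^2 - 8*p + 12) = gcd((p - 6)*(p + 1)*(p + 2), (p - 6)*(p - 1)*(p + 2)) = p^2 - 4*p - 12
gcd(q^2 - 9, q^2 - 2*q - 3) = q - 3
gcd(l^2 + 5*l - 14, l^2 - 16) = 1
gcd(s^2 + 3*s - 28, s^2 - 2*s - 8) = s - 4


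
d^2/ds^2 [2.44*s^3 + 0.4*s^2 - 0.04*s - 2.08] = 14.64*s + 0.8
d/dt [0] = 0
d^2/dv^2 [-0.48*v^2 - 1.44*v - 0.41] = -0.960000000000000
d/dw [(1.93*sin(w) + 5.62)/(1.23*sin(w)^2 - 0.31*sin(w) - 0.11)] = (-2.3739*sin(w)^2 - 13.8252*sin(w) + 1.5299)*cos(w)/(1.5129*sin(w)^4 - 0.7626*sin(w)^3 - 0.1745*sin(w)^2 + 0.0682*sin(w) + 0.0121)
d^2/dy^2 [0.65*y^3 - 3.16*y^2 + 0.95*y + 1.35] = 3.9*y - 6.32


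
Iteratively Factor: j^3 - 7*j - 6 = (j - 3)*(j^2 + 3*j + 2) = (j - 3)*(j + 2)*(j + 1)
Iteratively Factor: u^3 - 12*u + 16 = (u + 4)*(u^2 - 4*u + 4) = (u - 2)*(u + 4)*(u - 2)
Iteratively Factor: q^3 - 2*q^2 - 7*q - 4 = (q + 1)*(q^2 - 3*q - 4) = (q + 1)^2*(q - 4)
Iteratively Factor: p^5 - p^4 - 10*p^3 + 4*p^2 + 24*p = (p + 2)*(p^4 - 3*p^3 - 4*p^2 + 12*p) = (p - 2)*(p + 2)*(p^3 - p^2 - 6*p) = p*(p - 2)*(p + 2)*(p^2 - p - 6) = p*(p - 2)*(p + 2)^2*(p - 3)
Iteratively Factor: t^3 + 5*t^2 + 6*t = (t + 3)*(t^2 + 2*t) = t*(t + 3)*(t + 2)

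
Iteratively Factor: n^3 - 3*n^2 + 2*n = (n - 2)*(n^2 - n) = n*(n - 2)*(n - 1)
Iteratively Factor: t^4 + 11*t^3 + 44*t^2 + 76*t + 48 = (t + 2)*(t^3 + 9*t^2 + 26*t + 24) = (t + 2)*(t + 4)*(t^2 + 5*t + 6) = (t + 2)^2*(t + 4)*(t + 3)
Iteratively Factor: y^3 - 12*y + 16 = (y + 4)*(y^2 - 4*y + 4) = (y - 2)*(y + 4)*(y - 2)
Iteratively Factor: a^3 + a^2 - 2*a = (a - 1)*(a^2 + 2*a) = a*(a - 1)*(a + 2)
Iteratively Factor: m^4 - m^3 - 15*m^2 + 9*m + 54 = (m + 3)*(m^3 - 4*m^2 - 3*m + 18) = (m - 3)*(m + 3)*(m^2 - m - 6) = (m - 3)*(m + 2)*(m + 3)*(m - 3)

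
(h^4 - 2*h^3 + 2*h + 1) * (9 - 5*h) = -5*h^5 + 19*h^4 - 18*h^3 - 10*h^2 + 13*h + 9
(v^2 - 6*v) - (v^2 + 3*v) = -9*v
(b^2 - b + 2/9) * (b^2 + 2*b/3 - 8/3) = b^4 - b^3/3 - 28*b^2/9 + 76*b/27 - 16/27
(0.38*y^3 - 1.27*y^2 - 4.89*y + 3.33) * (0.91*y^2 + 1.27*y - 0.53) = 0.3458*y^5 - 0.6731*y^4 - 6.2642*y^3 - 2.5069*y^2 + 6.8208*y - 1.7649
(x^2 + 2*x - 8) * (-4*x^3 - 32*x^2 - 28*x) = -4*x^5 - 40*x^4 - 60*x^3 + 200*x^2 + 224*x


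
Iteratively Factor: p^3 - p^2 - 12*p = (p + 3)*(p^2 - 4*p) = p*(p + 3)*(p - 4)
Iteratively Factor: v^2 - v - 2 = (v - 2)*(v + 1)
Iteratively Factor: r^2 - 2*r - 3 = (r + 1)*(r - 3)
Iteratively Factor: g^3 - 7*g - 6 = (g + 2)*(g^2 - 2*g - 3) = (g - 3)*(g + 2)*(g + 1)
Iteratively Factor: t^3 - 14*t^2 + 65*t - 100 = (t - 5)*(t^2 - 9*t + 20) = (t - 5)^2*(t - 4)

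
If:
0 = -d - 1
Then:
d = -1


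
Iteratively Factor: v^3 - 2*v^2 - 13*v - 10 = (v + 2)*(v^2 - 4*v - 5) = (v + 1)*(v + 2)*(v - 5)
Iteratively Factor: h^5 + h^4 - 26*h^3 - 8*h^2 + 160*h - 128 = (h - 4)*(h^4 + 5*h^3 - 6*h^2 - 32*h + 32) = (h - 4)*(h + 4)*(h^3 + h^2 - 10*h + 8) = (h - 4)*(h + 4)^2*(h^2 - 3*h + 2) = (h - 4)*(h - 2)*(h + 4)^2*(h - 1)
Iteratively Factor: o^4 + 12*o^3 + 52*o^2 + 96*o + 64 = (o + 4)*(o^3 + 8*o^2 + 20*o + 16) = (o + 4)^2*(o^2 + 4*o + 4) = (o + 2)*(o + 4)^2*(o + 2)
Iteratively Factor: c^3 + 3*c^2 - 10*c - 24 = (c + 2)*(c^2 + c - 12) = (c + 2)*(c + 4)*(c - 3)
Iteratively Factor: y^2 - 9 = (y + 3)*(y - 3)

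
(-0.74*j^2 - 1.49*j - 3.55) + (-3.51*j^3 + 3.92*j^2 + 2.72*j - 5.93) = -3.51*j^3 + 3.18*j^2 + 1.23*j - 9.48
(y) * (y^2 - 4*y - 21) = y^3 - 4*y^2 - 21*y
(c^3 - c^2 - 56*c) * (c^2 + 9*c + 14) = c^5 + 8*c^4 - 51*c^3 - 518*c^2 - 784*c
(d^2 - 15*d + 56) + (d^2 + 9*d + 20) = 2*d^2 - 6*d + 76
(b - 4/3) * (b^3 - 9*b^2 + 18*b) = b^4 - 31*b^3/3 + 30*b^2 - 24*b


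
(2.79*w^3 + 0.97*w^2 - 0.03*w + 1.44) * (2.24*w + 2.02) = 6.2496*w^4 + 7.8086*w^3 + 1.8922*w^2 + 3.165*w + 2.9088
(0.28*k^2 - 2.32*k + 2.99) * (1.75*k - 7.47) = 0.49*k^3 - 6.1516*k^2 + 22.5629*k - 22.3353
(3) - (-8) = 11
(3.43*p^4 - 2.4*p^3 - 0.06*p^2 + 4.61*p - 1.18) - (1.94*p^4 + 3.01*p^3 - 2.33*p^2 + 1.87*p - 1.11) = 1.49*p^4 - 5.41*p^3 + 2.27*p^2 + 2.74*p - 0.0699999999999998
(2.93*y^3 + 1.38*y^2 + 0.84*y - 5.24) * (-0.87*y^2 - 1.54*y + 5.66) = -2.5491*y^5 - 5.7128*y^4 + 13.7278*y^3 + 11.076*y^2 + 12.824*y - 29.6584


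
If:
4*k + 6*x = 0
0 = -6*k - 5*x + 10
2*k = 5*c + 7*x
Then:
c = 5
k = 15/4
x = -5/2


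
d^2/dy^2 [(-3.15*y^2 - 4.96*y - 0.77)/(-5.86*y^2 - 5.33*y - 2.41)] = (143.875892*y^3 - 108.268188*y^2 - 275.98842*y - 68.833444)/(201.230056*y^6 + 549.090204*y^5 + 747.70377*y^4 + 603.060185*y^3 + 307.502745*y^2 + 92.871519*y + 13.997521)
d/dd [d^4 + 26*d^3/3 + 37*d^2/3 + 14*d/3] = 4*d^3 + 26*d^2 + 74*d/3 + 14/3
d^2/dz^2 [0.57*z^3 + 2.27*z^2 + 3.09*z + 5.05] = 3.42*z + 4.54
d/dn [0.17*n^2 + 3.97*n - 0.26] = 0.34*n + 3.97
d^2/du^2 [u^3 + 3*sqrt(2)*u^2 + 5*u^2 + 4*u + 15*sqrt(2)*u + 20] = 6*u + 6*sqrt(2) + 10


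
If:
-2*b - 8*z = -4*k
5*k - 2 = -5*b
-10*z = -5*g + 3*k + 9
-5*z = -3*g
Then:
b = 632/255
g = -47/17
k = -106/51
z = -141/85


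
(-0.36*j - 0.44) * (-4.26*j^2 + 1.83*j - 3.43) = 1.5336*j^3 + 1.2156*j^2 + 0.4296*j + 1.5092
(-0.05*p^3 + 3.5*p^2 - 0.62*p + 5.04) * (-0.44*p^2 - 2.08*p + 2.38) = 0.022*p^5 - 1.436*p^4 - 7.1262*p^3 + 7.402*p^2 - 11.9588*p + 11.9952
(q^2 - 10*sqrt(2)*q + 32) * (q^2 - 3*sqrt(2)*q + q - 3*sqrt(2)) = q^4 - 13*sqrt(2)*q^3 + q^3 - 13*sqrt(2)*q^2 + 92*q^2 - 96*sqrt(2)*q + 92*q - 96*sqrt(2)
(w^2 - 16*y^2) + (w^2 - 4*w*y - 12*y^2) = 2*w^2 - 4*w*y - 28*y^2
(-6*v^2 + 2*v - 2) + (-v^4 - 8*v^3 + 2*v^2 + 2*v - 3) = -v^4 - 8*v^3 - 4*v^2 + 4*v - 5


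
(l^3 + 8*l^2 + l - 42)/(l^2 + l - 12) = (l^3 + 8*l^2 + l - 42)/(l^2 + l - 12)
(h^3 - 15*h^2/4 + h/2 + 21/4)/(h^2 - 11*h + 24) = (4*h^2 - 3*h - 7)/(4*(h - 8))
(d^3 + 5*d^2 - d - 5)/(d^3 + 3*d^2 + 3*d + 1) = (d^2 + 4*d - 5)/(d^2 + 2*d + 1)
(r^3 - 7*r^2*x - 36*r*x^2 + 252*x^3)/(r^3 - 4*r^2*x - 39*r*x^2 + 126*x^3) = (-r + 6*x)/(-r + 3*x)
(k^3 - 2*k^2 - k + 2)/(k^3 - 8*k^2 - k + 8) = (k - 2)/(k - 8)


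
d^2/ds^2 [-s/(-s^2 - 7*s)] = 2/(s^3 + 21*s^2 + 147*s + 343)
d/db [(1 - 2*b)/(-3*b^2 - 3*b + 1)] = (-6*b^2 + 6*b + 1)/(9*b^4 + 18*b^3 + 3*b^2 - 6*b + 1)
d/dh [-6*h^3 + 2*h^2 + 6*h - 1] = -18*h^2 + 4*h + 6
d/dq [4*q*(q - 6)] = 8*q - 24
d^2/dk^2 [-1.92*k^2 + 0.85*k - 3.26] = -3.84000000000000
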